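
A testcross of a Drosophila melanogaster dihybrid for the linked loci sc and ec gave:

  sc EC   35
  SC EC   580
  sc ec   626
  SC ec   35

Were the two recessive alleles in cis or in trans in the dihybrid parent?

The two most frequent classes are SC EC (580) and sc ec (626); these are the parental (non-recombinant) types.
So the F1 carried SC EC on one chromosome and sc ec on the other — the recessive alleles are on the same chromosome (cis / coupling).

cis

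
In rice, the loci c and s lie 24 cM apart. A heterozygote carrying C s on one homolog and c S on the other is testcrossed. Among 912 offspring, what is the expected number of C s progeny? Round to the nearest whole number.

347

A map distance of 24 cM corresponds to a recombination frequency of 0.240.
The F1 is C s / c S, so C s is a parental gamete class with expected frequency (1 − r)/2 = 0.760/2 = 0.3800.
Expected number = 0.3800 × 912 = 346.56 ≈ 347.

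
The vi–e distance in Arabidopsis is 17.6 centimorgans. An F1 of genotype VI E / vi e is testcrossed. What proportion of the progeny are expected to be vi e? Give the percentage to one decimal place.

41.2%

A map distance of 17.6 centimorgans corresponds to a recombination frequency of 0.176.
The F1 is VI E / vi e, so vi e is a parental gamete class with expected frequency (1 − r)/2 = 0.824/2 = 0.4120.
That is 0.4120 = 41.2% of the progeny.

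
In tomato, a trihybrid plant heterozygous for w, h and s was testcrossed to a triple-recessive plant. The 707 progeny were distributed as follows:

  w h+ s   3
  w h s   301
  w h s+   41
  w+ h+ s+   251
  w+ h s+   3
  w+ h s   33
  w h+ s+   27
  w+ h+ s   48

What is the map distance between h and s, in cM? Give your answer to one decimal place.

The two most frequent reciprocal classes, w+ h+ s+ and w h s, are the parental types, so the F1 was w+ h+ s+ / w h s.
The two rarest classes, w+ h s+ and w h+ s, are the double crossovers. Comparing them with the parentals, only the h allele has switched, so h is the middle locus and the order is w – h – s.
Crossovers in the h–s interval produce the single-crossover classes w+ h+ s and w h s+ (48 + 41 = 89) plus the double crossovers (6).
RF(h–s) = (89 + 6) / 707 = 95/707 = 0.1344 → 13.4 cM.

13.4 cM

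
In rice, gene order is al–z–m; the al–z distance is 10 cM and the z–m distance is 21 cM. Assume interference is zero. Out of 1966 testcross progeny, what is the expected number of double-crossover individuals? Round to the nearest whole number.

Map distances give recombination frequencies of 0.100 and 0.210 for the two intervals.
With no interference, expected double-crossover frequency = 0.100 × 0.210 = 0.02100.
Expected number = 0.02100 × 1966 = 41.29 ≈ 41.

41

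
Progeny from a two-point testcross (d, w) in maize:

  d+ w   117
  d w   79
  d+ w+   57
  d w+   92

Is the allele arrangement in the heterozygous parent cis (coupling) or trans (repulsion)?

trans

The two most frequent classes are d+ w (117) and d w+ (92); these are the parental (non-recombinant) types.
So the F1 carried d+ w on one chromosome and d w+ on the other — the recessive alleles are on opposite chromosomes (trans / repulsion).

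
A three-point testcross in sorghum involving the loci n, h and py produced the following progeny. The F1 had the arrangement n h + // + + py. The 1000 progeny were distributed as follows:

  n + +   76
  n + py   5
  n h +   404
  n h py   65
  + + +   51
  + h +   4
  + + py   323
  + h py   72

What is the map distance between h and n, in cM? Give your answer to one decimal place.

15.7 cM

The two rarest classes, + h + and n + py, are the double crossovers. Comparing them with the parentals, only the n allele has switched, so n is the middle locus and the order is py – n – h.
Crossovers in the n–h interval produce the single-crossover classes n + + and + h py (76 + 72 = 148) plus the double crossovers (9).
RF(n–h) = (148 + 9) / 1000 = 157/1000 = 0.1570 → 15.7 cM.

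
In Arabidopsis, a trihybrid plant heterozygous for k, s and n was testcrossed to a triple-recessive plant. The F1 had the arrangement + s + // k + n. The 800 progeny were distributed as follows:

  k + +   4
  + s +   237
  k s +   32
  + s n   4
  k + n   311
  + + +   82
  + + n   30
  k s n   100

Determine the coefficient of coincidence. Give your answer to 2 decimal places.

The two rarest classes, + s n and k + +, are the double crossovers. Comparing them with the parentals, only the n allele has switched, so n is the middle locus and the order is s – n – k.
s–n: (182 + 8)/800 = 0.2375; n–k: (62 + 8)/800 = 0.0875.
Expected DCO frequency = 0.2375 × 0.0875 ≈ 0.02078; observed = 8/800 ≈ 0.01000.
Coefficient of coincidence = 0.01000/0.02078 ≈ 0.48.

0.48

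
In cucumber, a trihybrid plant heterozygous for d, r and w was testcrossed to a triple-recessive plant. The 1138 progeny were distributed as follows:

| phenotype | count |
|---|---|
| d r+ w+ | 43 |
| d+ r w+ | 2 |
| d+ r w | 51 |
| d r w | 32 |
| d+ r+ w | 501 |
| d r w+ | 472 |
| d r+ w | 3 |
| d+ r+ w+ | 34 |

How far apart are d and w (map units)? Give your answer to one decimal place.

The two most frequent reciprocal classes, d r w+ and d+ r+ w, are the parental types, so the F1 was d r w+ / d+ r+ w.
The two rarest classes, d+ r w+ and d r+ w, are the double crossovers. Comparing them with the parentals, only the d allele has switched, so d is the middle locus and the order is r – d – w.
Crossovers in the d–w interval produce the single-crossover classes d r w and d+ r+ w+ (32 + 34 = 66) plus the double crossovers (5).
RF(d–w) = (66 + 5) / 1138 = 71/1138 = 0.0624 → 6.2 map units.

6.2 map units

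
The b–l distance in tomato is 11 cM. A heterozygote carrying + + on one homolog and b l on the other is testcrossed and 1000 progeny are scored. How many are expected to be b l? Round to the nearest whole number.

A map distance of 11 cM corresponds to a recombination frequency of 0.110.
The F1 is + + / b l, so b l is a parental gamete class with expected frequency (1 − r)/2 = 0.890/2 = 0.4450.
Expected number = 0.4450 × 1000 = 445.00 ≈ 445.

445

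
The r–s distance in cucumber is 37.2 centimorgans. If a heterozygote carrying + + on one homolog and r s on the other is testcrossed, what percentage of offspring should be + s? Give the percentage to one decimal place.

A map distance of 37.2 centimorgans corresponds to a recombination frequency of 0.372.
The F1 is + + / r s, so + s is a recombinant gamete class with expected frequency r/2 = 0.372/2 = 0.1860.
That is 0.1860 = 18.6% of the progeny.

18.6%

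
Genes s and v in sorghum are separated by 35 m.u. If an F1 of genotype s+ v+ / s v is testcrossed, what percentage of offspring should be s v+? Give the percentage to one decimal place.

A map distance of 35 m.u. corresponds to a recombination frequency of 0.350.
The F1 is s+ v+ / s v, so s v+ is a recombinant gamete class with expected frequency r/2 = 0.350/2 = 0.1750.
That is 0.1750 = 17.5% of the progeny.

17.5%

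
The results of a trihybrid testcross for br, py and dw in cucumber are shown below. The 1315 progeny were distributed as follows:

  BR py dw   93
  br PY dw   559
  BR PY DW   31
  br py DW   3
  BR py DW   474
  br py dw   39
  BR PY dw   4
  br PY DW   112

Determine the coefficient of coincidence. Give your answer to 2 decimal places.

0.56

The two most frequent reciprocal classes, br PY dw and BR py DW, are the parental types, so the F1 was br PY dw / BR py DW.
The two rarest classes, BR PY dw and br py DW, are the double crossovers. Comparing them with the parentals, only the br allele has switched, so br is the middle locus and the order is py – br – dw.
py–br: (70 + 7)/1315 = 0.0586; br–dw: (205 + 7)/1315 = 0.1612.
Expected DCO frequency = 0.0586 × 0.1612 ≈ 0.00945; observed = 7/1315 ≈ 0.00532.
Coefficient of coincidence = 0.00532/0.00945 ≈ 0.56.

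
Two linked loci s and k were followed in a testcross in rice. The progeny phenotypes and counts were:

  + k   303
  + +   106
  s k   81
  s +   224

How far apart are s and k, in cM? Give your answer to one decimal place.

26.2 cM

The two most frequent classes, + k (303) and s + (224), are the parental types, so the F1 was + k / s +.
The recombinant classes are + + and s k: 106 + 81 = 187.
Recombination frequency = 187/714 = 0.2619 ≈ 26.2%, i.e. 26.2 cM.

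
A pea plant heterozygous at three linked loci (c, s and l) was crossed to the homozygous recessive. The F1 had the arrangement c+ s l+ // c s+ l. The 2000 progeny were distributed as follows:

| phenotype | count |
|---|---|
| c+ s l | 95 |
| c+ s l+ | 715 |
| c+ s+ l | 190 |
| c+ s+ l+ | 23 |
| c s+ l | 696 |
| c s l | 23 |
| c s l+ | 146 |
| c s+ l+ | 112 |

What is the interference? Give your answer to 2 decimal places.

0.05

The two rarest classes, c+ s+ l+ and c s l, are the double crossovers. Comparing them with the parentals, only the s allele has switched, so s is the middle locus and the order is c – s – l.
c–s: (336 + 46)/2000 = 0.1910; s–l: (207 + 46)/2000 = 0.1265.
Expected DCO frequency = 0.1910 × 0.1265 ≈ 0.02416; observed = 46/2000 ≈ 0.02300.
Coefficient of coincidence = 0.02300/0.02416 ≈ 0.95; interference = 1 − 0.95 = 0.05.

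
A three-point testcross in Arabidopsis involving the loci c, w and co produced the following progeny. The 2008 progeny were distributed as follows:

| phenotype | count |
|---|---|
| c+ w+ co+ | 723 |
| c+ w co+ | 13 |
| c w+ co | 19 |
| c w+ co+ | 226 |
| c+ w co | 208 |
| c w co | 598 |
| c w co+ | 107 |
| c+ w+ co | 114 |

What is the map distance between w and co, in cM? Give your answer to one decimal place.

12.6 cM

The two most frequent reciprocal classes, c+ w+ co+ and c w co, are the parental types, so the F1 was c+ w+ co+ / c w co.
The two rarest classes, c+ w co+ and c w+ co, are the double crossovers. Comparing them with the parentals, only the w allele has switched, so w is the middle locus and the order is co – w – c.
Crossovers in the co–w interval produce the single-crossover classes c+ w+ co and c w co+ (114 + 107 = 221) plus the double crossovers (32).
RF(co–w) = (221 + 32) / 2008 = 253/2008 = 0.1260 → 12.6 cM.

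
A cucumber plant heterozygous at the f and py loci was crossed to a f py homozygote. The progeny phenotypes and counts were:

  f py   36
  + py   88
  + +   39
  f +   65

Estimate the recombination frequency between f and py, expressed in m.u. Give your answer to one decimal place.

The two most frequent classes, + py (88) and f + (65), are the parental types, so the F1 was + py / f +.
The recombinant classes are + + and f py: 39 + 36 = 75.
Recombination frequency = 75/228 = 0.3289 ≈ 32.9%, i.e. 32.9 m.u.

32.9 m.u.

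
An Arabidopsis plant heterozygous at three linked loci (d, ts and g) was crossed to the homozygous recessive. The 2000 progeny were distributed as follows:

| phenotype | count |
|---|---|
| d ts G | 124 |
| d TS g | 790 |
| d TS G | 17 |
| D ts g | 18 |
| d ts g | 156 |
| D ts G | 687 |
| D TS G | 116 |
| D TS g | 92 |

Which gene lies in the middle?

The two most frequent reciprocal classes, D ts G and d TS g, are the parental types, so the F1 was D ts G / d TS g.
The two rarest classes, D ts g and d TS G, are the double crossovers. Comparing them with the parentals, only the g allele has switched, so g is the middle locus and the order is d – g – ts.

g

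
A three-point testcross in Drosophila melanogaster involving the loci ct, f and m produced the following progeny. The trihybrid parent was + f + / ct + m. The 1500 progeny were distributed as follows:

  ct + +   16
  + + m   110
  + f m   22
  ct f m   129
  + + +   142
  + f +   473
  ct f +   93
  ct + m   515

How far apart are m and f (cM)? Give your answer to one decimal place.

20.6 cM

The two rarest classes, + f m and ct + +, are the double crossovers. Comparing them with the parentals, only the m allele has switched, so m is the middle locus and the order is ct – m – f.
Crossovers in the m–f interval produce the single-crossover classes + + + and ct f m (142 + 129 = 271) plus the double crossovers (38).
RF(m–f) = (271 + 38) / 1500 = 309/1500 = 0.2060 → 20.6 cM.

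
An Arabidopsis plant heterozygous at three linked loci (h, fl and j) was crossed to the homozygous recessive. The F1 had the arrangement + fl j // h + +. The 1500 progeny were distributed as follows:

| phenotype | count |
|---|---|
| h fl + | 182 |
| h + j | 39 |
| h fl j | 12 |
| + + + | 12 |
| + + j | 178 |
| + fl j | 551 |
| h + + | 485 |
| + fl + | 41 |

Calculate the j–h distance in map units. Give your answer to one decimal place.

6.9 map units

The two rarest classes, h fl j and + + +, are the double crossovers. Comparing them with the parentals, only the h allele has switched, so h is the middle locus and the order is j – h – fl.
Crossovers in the j–h interval produce the single-crossover classes + fl + and h + j (41 + 39 = 80) plus the double crossovers (24).
RF(j–h) = (80 + 24) / 1500 = 104/1500 = 0.0693 → 6.9 map units.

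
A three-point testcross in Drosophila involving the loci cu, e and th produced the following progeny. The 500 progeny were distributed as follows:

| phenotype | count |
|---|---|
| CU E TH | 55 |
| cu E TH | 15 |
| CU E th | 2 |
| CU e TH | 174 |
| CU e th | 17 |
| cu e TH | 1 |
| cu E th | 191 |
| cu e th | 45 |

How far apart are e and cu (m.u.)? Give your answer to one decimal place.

The two most frequent reciprocal classes, cu E th and CU e TH, are the parental types, so the F1 was cu E th / CU e TH.
The two rarest classes, CU E th and cu e TH, are the double crossovers. Comparing them with the parentals, only the cu allele has switched, so cu is the middle locus and the order is e – cu – th.
Crossovers in the e–cu interval produce the single-crossover classes cu e th and CU E TH (45 + 55 = 100) plus the double crossovers (3).
RF(e–cu) = (100 + 3) / 500 = 103/500 = 0.2060 → 20.6 m.u.

20.6 m.u.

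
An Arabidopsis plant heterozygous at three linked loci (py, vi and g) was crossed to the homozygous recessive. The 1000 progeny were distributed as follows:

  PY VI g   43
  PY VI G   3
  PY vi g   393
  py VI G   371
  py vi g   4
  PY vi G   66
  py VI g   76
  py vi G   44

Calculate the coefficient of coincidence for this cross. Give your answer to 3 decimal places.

0.500

The two most frequent reciprocal classes, py VI G and PY vi g, are the parental types, so the F1 was py VI G / PY vi g.
The two rarest classes, PY VI G and py vi g, are the double crossovers. Comparing them with the parentals, only the py allele has switched, so py is the middle locus and the order is g – py – vi.
g–py: (142 + 7)/1000 = 0.1490; py–vi: (87 + 7)/1000 = 0.0940.
Expected DCO frequency = 0.1490 × 0.0940 ≈ 0.01401; observed = 7/1000 ≈ 0.00700.
Coefficient of coincidence = 0.00700/0.01401 ≈ 0.500.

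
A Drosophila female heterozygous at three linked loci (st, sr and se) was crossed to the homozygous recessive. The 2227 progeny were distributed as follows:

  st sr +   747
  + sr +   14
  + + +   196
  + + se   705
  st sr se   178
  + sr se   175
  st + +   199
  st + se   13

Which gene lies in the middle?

st

The two most frequent reciprocal classes, + + se and st sr +, are the parental types, so the F1 was + + se / st sr +.
The two rarest classes, st + se and + sr +, are the double crossovers. Comparing them with the parentals, only the st allele has switched, so st is the middle locus and the order is se – st – sr.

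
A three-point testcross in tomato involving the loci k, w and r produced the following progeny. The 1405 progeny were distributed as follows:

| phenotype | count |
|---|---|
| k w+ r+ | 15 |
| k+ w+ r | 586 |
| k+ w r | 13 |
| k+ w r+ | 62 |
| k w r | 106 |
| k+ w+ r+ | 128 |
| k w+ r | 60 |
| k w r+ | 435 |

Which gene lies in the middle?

w

The two most frequent reciprocal classes, k+ w+ r and k w r+, are the parental types, so the F1 was k+ w+ r / k w r+.
The two rarest classes, k+ w r and k w+ r+, are the double crossovers. Comparing them with the parentals, only the w allele has switched, so w is the middle locus and the order is r – w – k.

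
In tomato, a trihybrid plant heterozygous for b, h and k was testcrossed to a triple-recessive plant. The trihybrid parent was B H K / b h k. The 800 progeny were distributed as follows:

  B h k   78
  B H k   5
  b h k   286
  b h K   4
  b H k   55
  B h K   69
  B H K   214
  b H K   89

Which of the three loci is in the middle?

k

The two rarest classes, B H k and b h K, are the double crossovers. Comparing them with the parentals, only the k allele has switched, so k is the middle locus and the order is h – k – b.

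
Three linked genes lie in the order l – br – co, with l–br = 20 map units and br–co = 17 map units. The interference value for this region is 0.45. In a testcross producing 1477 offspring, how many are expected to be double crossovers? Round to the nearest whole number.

Map distances give recombination frequencies of 0.200 and 0.170 for the two intervals.
With interference 0.45 (so coincidence = 0.55), expected double-crossover frequency = 0.200 × 0.170 × 0.55 = 0.01870.
Expected number = 0.01870 × 1477 = 27.62 ≈ 28.

28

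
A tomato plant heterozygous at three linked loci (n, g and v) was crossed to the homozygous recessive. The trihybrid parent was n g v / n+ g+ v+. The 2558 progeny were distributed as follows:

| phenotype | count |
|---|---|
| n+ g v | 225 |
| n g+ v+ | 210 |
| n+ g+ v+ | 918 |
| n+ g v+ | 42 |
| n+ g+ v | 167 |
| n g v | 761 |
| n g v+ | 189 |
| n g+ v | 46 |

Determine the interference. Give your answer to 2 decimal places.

0.03

The two rarest classes, n g+ v and n+ g v+, are the double crossovers. Comparing them with the parentals, only the g allele has switched, so g is the middle locus and the order is n – g – v.
n–g: (435 + 88)/2558 = 0.2045; g–v: (356 + 88)/2558 = 0.1736.
Expected DCO frequency = 0.2045 × 0.1736 ≈ 0.03550; observed = 88/2558 ≈ 0.03440.
Coefficient of coincidence = 0.03440/0.03550 ≈ 0.97; interference = 1 − 0.97 = 0.03.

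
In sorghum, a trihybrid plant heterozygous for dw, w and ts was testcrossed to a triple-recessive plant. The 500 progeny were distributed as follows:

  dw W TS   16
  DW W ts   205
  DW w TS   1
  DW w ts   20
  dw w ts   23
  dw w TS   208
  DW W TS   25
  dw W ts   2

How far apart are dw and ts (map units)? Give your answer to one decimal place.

The two most frequent reciprocal classes, DW W ts and dw w TS, are the parental types, so the F1 was DW W ts / dw w TS.
The two rarest classes, dw W ts and DW w TS, are the double crossovers. Comparing them with the parentals, only the dw allele has switched, so dw is the middle locus and the order is ts – dw – w.
Crossovers in the ts–dw interval produce the single-crossover classes DW W TS and dw w ts (25 + 23 = 48) plus the double crossovers (3).
RF(ts–dw) = (48 + 3) / 500 = 51/500 = 0.1020 → 10.2 map units.

10.2 map units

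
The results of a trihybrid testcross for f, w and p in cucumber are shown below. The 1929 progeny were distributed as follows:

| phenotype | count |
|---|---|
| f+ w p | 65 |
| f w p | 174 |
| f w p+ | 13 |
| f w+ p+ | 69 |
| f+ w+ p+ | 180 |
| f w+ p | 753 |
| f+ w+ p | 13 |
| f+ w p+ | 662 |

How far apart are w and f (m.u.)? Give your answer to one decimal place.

The two most frequent reciprocal classes, f+ w p+ and f w+ p, are the parental types, so the F1 was f+ w p+ / f w+ p.
The two rarest classes, f w p+ and f+ w+ p, are the double crossovers. Comparing them with the parentals, only the f allele has switched, so f is the middle locus and the order is p – f – w.
Crossovers in the f–w interval produce the single-crossover classes f+ w+ p+ and f w p (180 + 174 = 354) plus the double crossovers (26).
RF(f–w) = (354 + 26) / 1929 = 380/1929 = 0.1970 → 19.7 m.u.

19.7 m.u.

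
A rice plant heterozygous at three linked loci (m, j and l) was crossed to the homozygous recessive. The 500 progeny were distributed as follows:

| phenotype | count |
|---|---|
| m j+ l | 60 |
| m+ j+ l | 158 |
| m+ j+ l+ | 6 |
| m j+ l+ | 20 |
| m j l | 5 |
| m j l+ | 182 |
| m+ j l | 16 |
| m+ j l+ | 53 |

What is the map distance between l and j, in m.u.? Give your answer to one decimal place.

9.4 m.u.

The two most frequent reciprocal classes, m+ j+ l and m j l+, are the parental types, so the F1 was m+ j+ l / m j l+.
The two rarest classes, m+ j+ l+ and m j l, are the double crossovers. Comparing them with the parentals, only the l allele has switched, so l is the middle locus and the order is j – l – m.
Crossovers in the j–l interval produce the single-crossover classes m+ j l and m j+ l+ (16 + 20 = 36) plus the double crossovers (11).
RF(j–l) = (36 + 11) / 500 = 47/500 = 0.0940 → 9.4 m.u.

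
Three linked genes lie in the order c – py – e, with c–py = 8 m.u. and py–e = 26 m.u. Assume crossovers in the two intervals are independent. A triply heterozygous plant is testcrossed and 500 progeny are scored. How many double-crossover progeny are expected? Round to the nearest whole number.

10

Map distances give recombination frequencies of 0.080 and 0.260 for the two intervals.
With no interference, expected double-crossover frequency = 0.080 × 0.260 = 0.02080.
Expected number = 0.02080 × 500 = 10.40 ≈ 10.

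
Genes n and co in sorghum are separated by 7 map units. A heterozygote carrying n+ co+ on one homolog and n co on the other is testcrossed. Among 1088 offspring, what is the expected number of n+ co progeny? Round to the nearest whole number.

38

A map distance of 7 map units corresponds to a recombination frequency of 0.070.
The F1 is n+ co+ / n co, so n+ co is a recombinant gamete class with expected frequency r/2 = 0.070/2 = 0.0350.
Expected number = 0.0350 × 1088 = 38.08 ≈ 38.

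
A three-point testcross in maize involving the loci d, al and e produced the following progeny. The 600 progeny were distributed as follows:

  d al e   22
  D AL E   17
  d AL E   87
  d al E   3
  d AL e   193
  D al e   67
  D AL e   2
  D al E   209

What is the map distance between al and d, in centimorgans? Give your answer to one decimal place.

The two most frequent reciprocal classes, D al E and d AL e, are the parental types, so the F1 was D al E / d AL e.
The two rarest classes, d al E and D AL e, are the double crossovers. Comparing them with the parentals, only the d allele has switched, so d is the middle locus and the order is al – d – e.
Crossovers in the al–d interval produce the single-crossover classes D AL E and d al e (17 + 22 = 39) plus the double crossovers (5).
RF(al–d) = (39 + 5) / 600 = 44/600 = 0.0733 → 7.3 centimorgans.

7.3 centimorgans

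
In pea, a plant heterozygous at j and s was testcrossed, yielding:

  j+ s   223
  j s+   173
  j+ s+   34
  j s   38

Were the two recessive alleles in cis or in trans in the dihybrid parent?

The two most frequent classes are j+ s (223) and j s+ (173); these are the parental (non-recombinant) types.
So the F1 carried j+ s on one chromosome and j s+ on the other — the recessive alleles are on opposite chromosomes (trans / repulsion).

trans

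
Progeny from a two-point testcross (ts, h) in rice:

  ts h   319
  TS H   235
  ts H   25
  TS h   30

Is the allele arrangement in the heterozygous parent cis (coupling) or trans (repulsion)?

The two most frequent classes are TS H (235) and ts h (319); these are the parental (non-recombinant) types.
So the F1 carried TS H on one chromosome and ts h on the other — the recessive alleles are on the same chromosome (cis / coupling).

cis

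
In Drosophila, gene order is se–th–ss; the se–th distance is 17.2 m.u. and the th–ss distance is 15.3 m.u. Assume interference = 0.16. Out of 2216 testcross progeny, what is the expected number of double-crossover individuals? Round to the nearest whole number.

49

Map distances give recombination frequencies of 0.172 and 0.153 for the two intervals.
With interference 0.16 (so coincidence = 0.84), expected double-crossover frequency = 0.172 × 0.153 × 0.84 = 0.02211.
Expected number = 0.02211 × 2216 = 48.99 ≈ 49.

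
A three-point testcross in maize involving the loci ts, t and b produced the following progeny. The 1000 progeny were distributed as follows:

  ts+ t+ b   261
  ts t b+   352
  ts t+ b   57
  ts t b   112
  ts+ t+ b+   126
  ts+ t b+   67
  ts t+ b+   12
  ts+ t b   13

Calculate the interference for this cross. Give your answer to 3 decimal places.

The two most frequent reciprocal classes, ts+ t+ b and ts t b+, are the parental types, so the F1 was ts+ t+ b / ts t b+.
The two rarest classes, ts+ t b and ts t+ b+, are the double crossovers. Comparing them with the parentals, only the t allele has switched, so t is the middle locus and the order is ts – t – b.
ts–t: (124 + 25)/1000 = 0.1490; t–b: (238 + 25)/1000 = 0.2630.
Expected DCO frequency = 0.1490 × 0.2630 ≈ 0.03919; observed = 25/1000 ≈ 0.02500.
Coefficient of coincidence = 0.02500/0.03919 ≈ 0.638; interference = 1 − 0.638 = 0.362.

0.362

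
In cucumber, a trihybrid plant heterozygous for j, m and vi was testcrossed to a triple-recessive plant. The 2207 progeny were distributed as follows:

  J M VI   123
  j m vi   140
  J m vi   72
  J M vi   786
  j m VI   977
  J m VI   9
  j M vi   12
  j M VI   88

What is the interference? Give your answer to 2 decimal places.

0.10

The two most frequent reciprocal classes, j m VI and J M vi, are the parental types, so the F1 was j m VI / J M vi.
The two rarest classes, J m VI and j M vi, are the double crossovers. Comparing them with the parentals, only the j allele has switched, so j is the middle locus and the order is vi – j – m.
vi–j: (263 + 21)/2207 = 0.1287; j–m: (160 + 21)/2207 = 0.0820.
Expected DCO frequency = 0.1287 × 0.0820 ≈ 0.01055; observed = 21/2207 ≈ 0.00952.
Coefficient of coincidence = 0.00952/0.01055 ≈ 0.90; interference = 1 − 0.90 = 0.10.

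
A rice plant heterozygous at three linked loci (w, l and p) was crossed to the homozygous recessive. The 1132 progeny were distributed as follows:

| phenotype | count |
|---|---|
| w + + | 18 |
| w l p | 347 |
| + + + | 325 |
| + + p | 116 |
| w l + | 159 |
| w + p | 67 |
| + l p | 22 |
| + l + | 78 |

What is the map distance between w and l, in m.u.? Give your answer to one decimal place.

The two most frequent reciprocal classes, + + + and w l p, are the parental types, so the F1 was + + + / w l p.
The two rarest classes, w + + and + l p, are the double crossovers. Comparing them with the parentals, only the w allele has switched, so w is the middle locus and the order is l – w – p.
Crossovers in the l–w interval produce the single-crossover classes + l + and w + p (78 + 67 = 145) plus the double crossovers (40).
RF(l–w) = (145 + 40) / 1132 = 185/1132 = 0.1634 → 16.3 m.u.

16.3 m.u.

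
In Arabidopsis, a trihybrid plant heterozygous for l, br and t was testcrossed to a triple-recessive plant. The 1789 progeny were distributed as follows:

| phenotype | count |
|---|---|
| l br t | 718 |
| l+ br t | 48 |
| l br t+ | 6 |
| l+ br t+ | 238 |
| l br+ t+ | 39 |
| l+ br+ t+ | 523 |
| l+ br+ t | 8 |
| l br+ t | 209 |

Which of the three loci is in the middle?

t

The two most frequent reciprocal classes, l+ br+ t+ and l br t, are the parental types, so the F1 was l+ br+ t+ / l br t.
The two rarest classes, l+ br+ t and l br t+, are the double crossovers. Comparing them with the parentals, only the t allele has switched, so t is the middle locus and the order is br – t – l.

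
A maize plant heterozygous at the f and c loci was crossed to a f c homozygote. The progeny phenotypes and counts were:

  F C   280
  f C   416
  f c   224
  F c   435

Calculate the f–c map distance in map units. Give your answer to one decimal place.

37.2 map units

The two most frequent classes, F c (435) and f C (416), are the parental types, so the F1 was F c / f C.
The recombinant classes are F C and f c: 280 + 224 = 504.
Recombination frequency = 504/1355 = 0.3720 ≈ 37.2%, i.e. 37.2 map units.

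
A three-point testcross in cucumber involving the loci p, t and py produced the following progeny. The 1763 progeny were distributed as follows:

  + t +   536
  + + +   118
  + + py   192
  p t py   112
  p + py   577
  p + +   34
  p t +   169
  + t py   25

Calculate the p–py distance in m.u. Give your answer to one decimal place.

23.8 m.u.

The two most frequent reciprocal classes, + t + and p + py, are the parental types, so the F1 was + t + / p + py.
The two rarest classes, + t py and p + +, are the double crossovers. Comparing them with the parentals, only the py allele has switched, so py is the middle locus and the order is p – py – t.
Crossovers in the p–py interval produce the single-crossover classes p t + and + + py (169 + 192 = 361) plus the double crossovers (59).
RF(p–py) = (361 + 59) / 1763 = 420/1763 = 0.2382 → 23.8 m.u.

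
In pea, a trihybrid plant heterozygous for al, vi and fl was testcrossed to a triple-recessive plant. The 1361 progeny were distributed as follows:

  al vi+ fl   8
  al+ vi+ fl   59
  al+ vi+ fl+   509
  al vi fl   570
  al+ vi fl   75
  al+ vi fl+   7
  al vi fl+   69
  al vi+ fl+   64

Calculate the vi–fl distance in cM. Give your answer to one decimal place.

10.5 cM

The two most frequent reciprocal classes, al+ vi+ fl+ and al vi fl, are the parental types, so the F1 was al+ vi+ fl+ / al vi fl.
The two rarest classes, al+ vi fl+ and al vi+ fl, are the double crossovers. Comparing them with the parentals, only the vi allele has switched, so vi is the middle locus and the order is fl – vi – al.
Crossovers in the fl–vi interval produce the single-crossover classes al+ vi+ fl and al vi fl+ (59 + 69 = 128) plus the double crossovers (15).
RF(fl–vi) = (128 + 15) / 1361 = 143/1361 = 0.1051 → 10.5 cM.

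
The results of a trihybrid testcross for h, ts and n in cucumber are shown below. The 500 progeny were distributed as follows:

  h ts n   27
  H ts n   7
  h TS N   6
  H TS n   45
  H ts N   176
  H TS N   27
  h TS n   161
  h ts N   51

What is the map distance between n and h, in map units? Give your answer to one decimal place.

The two most frequent reciprocal classes, H ts N and h TS n, are the parental types, so the F1 was H ts N / h TS n.
The two rarest classes, H ts n and h TS N, are the double crossovers. Comparing them with the parentals, only the n allele has switched, so n is the middle locus and the order is h – n – ts.
Crossovers in the h–n interval produce the single-crossover classes h ts N and H TS n (51 + 45 = 96) plus the double crossovers (13).
RF(h–n) = (96 + 13) / 500 = 109/500 = 0.2180 → 21.8 map units.

21.8 map units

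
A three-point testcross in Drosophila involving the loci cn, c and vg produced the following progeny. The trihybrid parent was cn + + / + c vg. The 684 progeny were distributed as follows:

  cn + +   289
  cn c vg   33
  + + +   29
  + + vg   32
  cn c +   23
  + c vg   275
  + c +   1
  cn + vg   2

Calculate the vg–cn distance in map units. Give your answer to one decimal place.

The two rarest classes, cn + vg and + c +, are the double crossovers. Comparing them with the parentals, only the vg allele has switched, so vg is the middle locus and the order is cn – vg – c.
Crossovers in the cn–vg interval produce the single-crossover classes + + + and cn c vg (29 + 33 = 62) plus the double crossovers (3).
RF(cn–vg) = (62 + 3) / 684 = 65/684 = 0.0950 → 9.5 map units.

9.5 map units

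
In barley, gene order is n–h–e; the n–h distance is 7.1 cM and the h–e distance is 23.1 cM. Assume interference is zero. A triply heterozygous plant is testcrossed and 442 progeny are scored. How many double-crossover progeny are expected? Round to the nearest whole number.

Map distances give recombination frequencies of 0.071 and 0.231 for the two intervals.
With no interference, expected double-crossover frequency = 0.071 × 0.231 = 0.01640.
Expected number = 0.01640 × 442 = 7.25 ≈ 7.

7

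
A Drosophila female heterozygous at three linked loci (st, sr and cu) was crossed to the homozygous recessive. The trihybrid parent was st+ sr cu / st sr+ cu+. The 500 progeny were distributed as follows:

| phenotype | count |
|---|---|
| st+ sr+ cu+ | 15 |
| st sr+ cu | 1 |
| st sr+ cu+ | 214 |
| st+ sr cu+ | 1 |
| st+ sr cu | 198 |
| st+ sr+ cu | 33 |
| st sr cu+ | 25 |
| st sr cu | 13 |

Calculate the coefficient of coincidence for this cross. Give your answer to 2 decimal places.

0.56

The two rarest classes, st+ sr cu+ and st sr+ cu, are the double crossovers. Comparing them with the parentals, only the cu allele has switched, so cu is the middle locus and the order is sr – cu – st.
sr–cu: (58 + 2)/500 = 0.1200; cu–st: (28 + 2)/500 = 0.0600.
Expected DCO frequency = 0.1200 × 0.0600 ≈ 0.00720; observed = 2/500 ≈ 0.00400.
Coefficient of coincidence = 0.00400/0.00720 ≈ 0.56.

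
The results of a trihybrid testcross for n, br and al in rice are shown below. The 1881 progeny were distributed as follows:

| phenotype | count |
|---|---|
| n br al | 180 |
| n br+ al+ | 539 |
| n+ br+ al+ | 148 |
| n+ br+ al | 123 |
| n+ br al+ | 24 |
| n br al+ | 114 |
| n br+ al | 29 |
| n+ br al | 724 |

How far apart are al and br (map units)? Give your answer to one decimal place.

15.4 map units

The two most frequent reciprocal classes, n+ br al and n br+ al+, are the parental types, so the F1 was n+ br al / n br+ al+.
The two rarest classes, n+ br al+ and n br+ al, are the double crossovers. Comparing them with the parentals, only the al allele has switched, so al is the middle locus and the order is n – al – br.
Crossovers in the al–br interval produce the single-crossover classes n+ br+ al and n br al+ (123 + 114 = 237) plus the double crossovers (53).
RF(al–br) = (237 + 53) / 1881 = 290/1881 = 0.1542 → 15.4 map units.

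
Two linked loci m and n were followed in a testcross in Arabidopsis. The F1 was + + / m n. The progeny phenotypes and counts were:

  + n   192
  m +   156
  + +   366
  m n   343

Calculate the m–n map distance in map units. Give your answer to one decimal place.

The recombinant classes are + n and m +: 192 + 156 = 348.
Recombination frequency = 348/1057 = 0.3292 ≈ 32.9%, i.e. 32.9 map units.

32.9 map units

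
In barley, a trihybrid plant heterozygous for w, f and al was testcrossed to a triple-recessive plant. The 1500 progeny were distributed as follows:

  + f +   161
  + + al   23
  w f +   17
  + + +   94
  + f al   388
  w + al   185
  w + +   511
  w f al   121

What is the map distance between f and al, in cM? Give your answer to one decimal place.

The two most frequent reciprocal classes, w + + and + f al, are the parental types, so the F1 was w + + / + f al.
The two rarest classes, w f + and + + al, are the double crossovers. Comparing them with the parentals, only the f allele has switched, so f is the middle locus and the order is al – f – w.
Crossovers in the al–f interval produce the single-crossover classes w + al and + f + (185 + 161 = 346) plus the double crossovers (40).
RF(al–f) = (346 + 40) / 1500 = 386/1500 = 0.2573 → 25.7 cM.

25.7 cM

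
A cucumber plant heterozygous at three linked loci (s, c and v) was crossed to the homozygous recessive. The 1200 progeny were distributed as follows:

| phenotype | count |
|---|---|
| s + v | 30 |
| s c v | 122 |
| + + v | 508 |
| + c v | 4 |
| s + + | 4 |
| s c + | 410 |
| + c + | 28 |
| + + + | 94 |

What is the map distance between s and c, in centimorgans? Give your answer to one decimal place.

The two most frequent reciprocal classes, + + v and s c +, are the parental types, so the F1 was + + v / s c +.
The two rarest classes, + c v and s + +, are the double crossovers. Comparing them with the parentals, only the c allele has switched, so c is the middle locus and the order is v – c – s.
Crossovers in the c–s interval produce the single-crossover classes s + v and + c + (30 + 28 = 58) plus the double crossovers (8).
RF(c–s) = (58 + 8) / 1200 = 66/1200 = 0.0550 → 5.5 centimorgans.

5.5 centimorgans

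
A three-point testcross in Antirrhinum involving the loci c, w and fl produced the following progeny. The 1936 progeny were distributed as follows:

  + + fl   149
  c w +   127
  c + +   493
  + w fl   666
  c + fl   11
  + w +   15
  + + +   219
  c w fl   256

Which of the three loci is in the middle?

fl

The two most frequent reciprocal classes, c + + and + w fl, are the parental types, so the F1 was c + + / + w fl.
The two rarest classes, c + fl and + w +, are the double crossovers. Comparing them with the parentals, only the fl allele has switched, so fl is the middle locus and the order is c – fl – w.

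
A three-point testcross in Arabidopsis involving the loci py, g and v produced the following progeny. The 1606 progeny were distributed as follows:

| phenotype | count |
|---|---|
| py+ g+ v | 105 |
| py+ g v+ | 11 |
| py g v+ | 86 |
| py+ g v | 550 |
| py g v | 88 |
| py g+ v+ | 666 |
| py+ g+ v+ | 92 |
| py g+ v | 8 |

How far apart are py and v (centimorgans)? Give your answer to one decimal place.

12.4 centimorgans

The two most frequent reciprocal classes, py g+ v+ and py+ g v, are the parental types, so the F1 was py g+ v+ / py+ g v.
The two rarest classes, py g+ v and py+ g v+, are the double crossovers. Comparing them with the parentals, only the v allele has switched, so v is the middle locus and the order is g – v – py.
Crossovers in the v–py interval produce the single-crossover classes py+ g+ v+ and py g v (92 + 88 = 180) plus the double crossovers (19).
RF(v–py) = (180 + 19) / 1606 = 199/1606 = 0.1239 → 12.4 centimorgans.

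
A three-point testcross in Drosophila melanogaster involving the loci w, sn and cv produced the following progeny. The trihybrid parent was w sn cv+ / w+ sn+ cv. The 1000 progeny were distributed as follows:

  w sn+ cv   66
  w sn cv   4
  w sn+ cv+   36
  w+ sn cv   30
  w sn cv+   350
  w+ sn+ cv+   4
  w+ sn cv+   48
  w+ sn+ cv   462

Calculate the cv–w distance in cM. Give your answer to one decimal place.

The two rarest classes, w sn cv and w+ sn+ cv+, are the double crossovers. Comparing them with the parentals, only the cv allele has switched, so cv is the middle locus and the order is sn – cv – w.
Crossovers in the cv–w interval produce the single-crossover classes w+ sn cv+ and w sn+ cv (48 + 66 = 114) plus the double crossovers (8).
RF(cv–w) = (114 + 8) / 1000 = 122/1000 = 0.1220 → 12.2 cM.

12.2 cM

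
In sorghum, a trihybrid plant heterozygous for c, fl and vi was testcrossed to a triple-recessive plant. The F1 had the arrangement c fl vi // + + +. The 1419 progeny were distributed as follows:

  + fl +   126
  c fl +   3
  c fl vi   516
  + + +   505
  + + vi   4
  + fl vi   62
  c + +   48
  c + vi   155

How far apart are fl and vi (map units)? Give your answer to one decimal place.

The two rarest classes, c fl + and + + vi, are the double crossovers. Comparing them with the parentals, only the vi allele has switched, so vi is the middle locus and the order is c – vi – fl.
Crossovers in the vi–fl interval produce the single-crossover classes c + vi and + fl + (155 + 126 = 281) plus the double crossovers (7).
RF(vi–fl) = (281 + 7) / 1419 = 288/1419 = 0.2030 → 20.3 map units.

20.3 map units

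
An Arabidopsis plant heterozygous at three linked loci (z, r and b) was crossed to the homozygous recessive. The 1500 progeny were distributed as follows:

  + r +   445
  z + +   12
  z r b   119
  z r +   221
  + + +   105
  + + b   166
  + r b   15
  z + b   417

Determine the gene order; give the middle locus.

b

The two most frequent reciprocal classes, + r + and z + b, are the parental types, so the F1 was + r + / z + b.
The two rarest classes, + r b and z + +, are the double crossovers. Comparing them with the parentals, only the b allele has switched, so b is the middle locus and the order is r – b – z.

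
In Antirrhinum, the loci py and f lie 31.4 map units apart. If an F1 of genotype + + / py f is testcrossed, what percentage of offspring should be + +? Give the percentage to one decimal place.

A map distance of 31.4 map units corresponds to a recombination frequency of 0.314.
The F1 is + + / py f, so + + is a parental gamete class with expected frequency (1 − r)/2 = 0.686/2 = 0.3430.
That is 0.3430 = 34.3% of the progeny.

34.3%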